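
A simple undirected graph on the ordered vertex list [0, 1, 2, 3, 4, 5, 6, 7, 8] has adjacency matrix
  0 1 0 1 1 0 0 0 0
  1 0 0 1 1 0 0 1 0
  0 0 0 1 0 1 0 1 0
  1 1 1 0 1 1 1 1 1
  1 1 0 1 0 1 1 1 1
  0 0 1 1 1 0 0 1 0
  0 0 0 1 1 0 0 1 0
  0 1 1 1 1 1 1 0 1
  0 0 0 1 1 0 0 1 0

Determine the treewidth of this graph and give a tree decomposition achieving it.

Treewidth 3.
Bags: B1 = {3, 4, 6, 7}  B2 = {1, 3, 4, 7}  B3 = {3, 4, 7, 8}  B4 = {3, 4, 5, 7}  B5 = {2, 3, 5, 7}  B6 = {0, 1, 3, 4}
Tree: B1–B2, B1–B3, B3–B4, B4–B5, B2–B6

Every bag has size at most 4, so the width is 4 − 1 = 3 and tw(G) ≤ 3. Conversely, {2, 3, 5, 7} is a clique of size 4, and the vertices of any clique must share a bag in every tree decomposition; so some bag has ≥ 4 vertices and tw(G) ≥ 3. The upper and lower bounds meet at 3, so that is the treewidth.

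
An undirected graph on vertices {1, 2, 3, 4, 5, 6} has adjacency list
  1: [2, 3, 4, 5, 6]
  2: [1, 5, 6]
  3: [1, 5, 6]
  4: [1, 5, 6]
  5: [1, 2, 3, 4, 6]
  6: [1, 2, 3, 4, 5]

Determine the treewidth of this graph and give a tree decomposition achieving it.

The largest bag has 4 vertices, giving width 3; this decomposition certifies tw(G) ≤ 3. For the lower bound, the 4 vertices {1, 2, 5, 6} are pairwise adjacent, and any tree decomposition puts a clique entirely inside one bag — forcing width ≥ 3. The upper and lower bounds meet at 3, so that is the treewidth.

Treewidth 3.
One such decomposition:
Bags: B1 = {1, 2, 5, 6}  B2 = {1, 4, 5, 6}  B3 = {1, 3, 5, 6}
Tree: B1–B2, B2–B3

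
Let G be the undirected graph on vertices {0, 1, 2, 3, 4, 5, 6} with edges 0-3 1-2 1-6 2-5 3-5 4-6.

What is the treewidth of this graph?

1

A width-1 tree decomposition is:
Bags: B1 = {0, 3}  B2 = {3, 5}  B3 = {2, 5}  B4 = {1, 2}  B5 = {1, 6}  B6 = {4, 6}
Tree: B1–B2, B2–B3, B3–B4, B4–B5, B5–B6
Each bag holds 2 vertices, so the decomposition has width 1, which upper-bounds the treewidth. G has an edge, so its treewidth is at least 1. Therefore the treewidth is 1.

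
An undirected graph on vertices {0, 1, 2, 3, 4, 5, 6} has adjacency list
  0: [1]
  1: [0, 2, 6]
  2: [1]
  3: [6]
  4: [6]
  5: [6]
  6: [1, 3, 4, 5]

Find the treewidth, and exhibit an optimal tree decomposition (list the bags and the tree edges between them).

Every bag has size at most 2, so the width is 2 − 1 = 1 and tw(G) ≤ 1. G has an edge, so its treewidth is at least 1. The upper and lower bounds meet at 1, so that is the treewidth.

Treewidth 1.
One optimal decomposition is:
Bags: B1 = {5, 6}  B2 = {4, 6}  B3 = {1, 6}  B4 = {1, 2}  B5 = {3, 6}  B6 = {0, 1}
Tree: B1–B2, B1–B3, B3–B4, B1–B5, B3–B6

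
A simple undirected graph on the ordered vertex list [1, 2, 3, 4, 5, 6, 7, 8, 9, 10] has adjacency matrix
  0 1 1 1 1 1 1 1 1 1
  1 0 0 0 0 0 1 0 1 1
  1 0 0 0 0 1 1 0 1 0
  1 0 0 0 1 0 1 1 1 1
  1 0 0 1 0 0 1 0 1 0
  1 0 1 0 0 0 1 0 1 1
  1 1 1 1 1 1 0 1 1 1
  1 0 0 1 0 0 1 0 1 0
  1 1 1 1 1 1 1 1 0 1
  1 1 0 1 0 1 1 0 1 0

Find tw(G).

A width-4 tree decomposition is:
Bags: B1 = {1, 4, 7, 9, 10}  B2 = {1, 4, 7, 8, 9}  B3 = {1, 6, 7, 9, 10}  B4 = {1, 4, 5, 7, 9}  B5 = {1, 2, 7, 9, 10}  B6 = {1, 3, 6, 7, 9}
Tree: B1–B2, B1–B3, B2–B4, B3–B5, B3–B6
The largest bag has 5 vertices, giving width 4; this decomposition certifies tw(G) ≤ 4. Conversely, {1, 2, 7, 9, 10} is a clique of size 5, and the vertices of any clique must share a bag in every tree decomposition; so some bag has ≥ 5 vertices and tw(G) ≥ 4. The upper and lower bounds meet at 4, so that is the treewidth.

4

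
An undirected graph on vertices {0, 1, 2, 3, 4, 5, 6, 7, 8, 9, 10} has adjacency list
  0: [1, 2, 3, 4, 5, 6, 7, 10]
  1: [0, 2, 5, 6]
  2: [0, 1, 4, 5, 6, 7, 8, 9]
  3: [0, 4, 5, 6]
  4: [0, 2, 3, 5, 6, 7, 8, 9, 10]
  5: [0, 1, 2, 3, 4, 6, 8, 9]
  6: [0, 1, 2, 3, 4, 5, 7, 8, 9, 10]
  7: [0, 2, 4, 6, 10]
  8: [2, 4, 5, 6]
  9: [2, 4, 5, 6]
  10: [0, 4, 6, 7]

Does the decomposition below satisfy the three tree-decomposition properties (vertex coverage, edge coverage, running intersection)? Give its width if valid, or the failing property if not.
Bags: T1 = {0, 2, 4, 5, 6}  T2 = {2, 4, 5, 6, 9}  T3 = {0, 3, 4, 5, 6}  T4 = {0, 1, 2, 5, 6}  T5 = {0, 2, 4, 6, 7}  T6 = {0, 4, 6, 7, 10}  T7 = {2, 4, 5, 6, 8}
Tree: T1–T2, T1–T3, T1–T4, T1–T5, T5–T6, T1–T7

Every vertex of G appears in some bag (union = {0, 1, 2, 3, 4, 5, 6, 7, 8, 9, 10}); every edge is covered by a bag; and for each vertex v the set of bags containing v is connected in the bag tree. The decomposition is therefore valid. The largest bag has 5 vertices, so the width is 4.

Yes; width 4.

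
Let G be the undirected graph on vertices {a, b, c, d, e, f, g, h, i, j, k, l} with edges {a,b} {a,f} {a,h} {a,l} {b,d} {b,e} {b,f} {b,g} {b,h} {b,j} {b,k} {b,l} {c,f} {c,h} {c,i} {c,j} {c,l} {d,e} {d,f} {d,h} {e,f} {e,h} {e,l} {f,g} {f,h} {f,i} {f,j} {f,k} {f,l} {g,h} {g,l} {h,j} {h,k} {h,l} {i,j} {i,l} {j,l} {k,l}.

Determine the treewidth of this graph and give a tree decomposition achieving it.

Each bag holds 5 vertices, so the decomposition has width 4, which upper-bounds the treewidth. Conversely, {c, f, h, j, l} is a clique of size 5, and the vertices of any clique must share a bag in every tree decomposition; so some bag has ≥ 5 vertices and tw(G) ≥ 4. Hence tw(G) = 4 exactly.

Treewidth 4.
One optimal decomposition is:
Bags: B1 = {b, f, h, j, l}  B2 = {b, f, h, k, l}  B3 = {b, f, g, h, l}  B4 = {b, e, f, h, l}  B5 = {a, b, f, h, l}  B6 = {c, f, h, j, l}  B7 = {c, f, i, j, l}  B8 = {b, d, e, f, h}
Tree: B1–B2, B1–B3, B2–B4, B1–B5, B1–B6, B6–B7, B4–B8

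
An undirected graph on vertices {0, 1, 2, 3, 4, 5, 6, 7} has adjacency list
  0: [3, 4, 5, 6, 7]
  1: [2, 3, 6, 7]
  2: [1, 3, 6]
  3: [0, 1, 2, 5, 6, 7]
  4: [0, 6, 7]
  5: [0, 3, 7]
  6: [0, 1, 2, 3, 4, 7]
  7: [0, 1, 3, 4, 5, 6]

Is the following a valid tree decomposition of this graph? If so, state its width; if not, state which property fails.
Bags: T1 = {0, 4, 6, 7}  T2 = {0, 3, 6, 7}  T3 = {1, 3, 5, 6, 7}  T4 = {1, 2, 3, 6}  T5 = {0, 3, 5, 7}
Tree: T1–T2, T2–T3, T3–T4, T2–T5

No — bags containing vertex 5 are not connected in the tree.

A tree decomposition must satisfy three properties: every vertex lies in some bag; for every edge, both endpoints lie together in some bag; and for every vertex, the bags containing it form a connected subtree. Here bags containing vertex 5 are not connected in the tree, so the decomposition is invalid.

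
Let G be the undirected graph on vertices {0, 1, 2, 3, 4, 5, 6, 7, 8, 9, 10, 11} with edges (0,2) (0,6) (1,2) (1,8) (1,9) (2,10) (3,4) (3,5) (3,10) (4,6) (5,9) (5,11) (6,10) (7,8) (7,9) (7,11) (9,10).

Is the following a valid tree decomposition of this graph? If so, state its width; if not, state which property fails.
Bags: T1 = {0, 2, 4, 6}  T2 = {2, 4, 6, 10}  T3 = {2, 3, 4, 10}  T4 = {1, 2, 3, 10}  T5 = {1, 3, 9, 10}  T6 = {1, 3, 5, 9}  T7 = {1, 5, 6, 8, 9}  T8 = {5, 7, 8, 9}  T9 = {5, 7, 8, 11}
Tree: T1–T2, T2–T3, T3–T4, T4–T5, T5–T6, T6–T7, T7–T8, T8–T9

A tree decomposition must satisfy three properties: every vertex lies in some bag; for every edge, both endpoints lie together in some bag; and for every vertex, the bags containing it form a connected subtree. Here bags containing vertex 6 are not connected in the tree, so the decomposition is invalid.

No — bags containing vertex 6 are not connected in the tree.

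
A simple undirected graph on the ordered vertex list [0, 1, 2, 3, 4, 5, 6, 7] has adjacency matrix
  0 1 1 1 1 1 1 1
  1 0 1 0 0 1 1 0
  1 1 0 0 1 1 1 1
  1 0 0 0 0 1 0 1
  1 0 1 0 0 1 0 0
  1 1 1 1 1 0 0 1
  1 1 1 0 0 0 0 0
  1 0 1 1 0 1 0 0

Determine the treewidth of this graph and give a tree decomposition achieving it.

Treewidth 3.
Bags: B1 = {0, 1, 2, 5}  B2 = {0, 2, 5, 7}  B3 = {0, 2, 4, 5}  B4 = {0, 1, 2, 6}  B5 = {0, 3, 5, 7}
Tree: B1–B2, B1–B3, B1–B4, B2–B5

Every bag has size at most 4, so the width is 4 − 1 = 3 and tw(G) ≤ 3. On the other hand G contains the 4-clique {0, 1, 2, 5}. A clique must lie in a single bag of any decomposition, so no decomposition can have width below 3. Combining the bounds, tw(G) = 3.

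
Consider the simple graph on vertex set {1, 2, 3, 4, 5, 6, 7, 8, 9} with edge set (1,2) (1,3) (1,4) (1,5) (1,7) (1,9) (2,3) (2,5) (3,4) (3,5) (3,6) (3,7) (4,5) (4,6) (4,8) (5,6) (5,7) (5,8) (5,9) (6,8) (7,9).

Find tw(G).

A width-3 tree decomposition is:
Bags: B1 = {1, 2, 3, 5}  B2 = {1, 3, 4, 5}  B3 = {1, 3, 5, 7}  B4 = {3, 4, 5, 6}  B5 = {4, 5, 6, 8}  B6 = {1, 5, 7, 9}
Tree: B1–B2, B2–B3, B2–B4, B4–B5, B3–B6
Each bag holds 4 vertices, so the decomposition has width 3, which upper-bounds the treewidth. Conversely, {4, 5, 6, 8} is a clique of size 4, and the vertices of any clique must share a bag in every tree decomposition; so some bag has ≥ 4 vertices and tw(G) ≥ 3. Therefore the treewidth is 3.

3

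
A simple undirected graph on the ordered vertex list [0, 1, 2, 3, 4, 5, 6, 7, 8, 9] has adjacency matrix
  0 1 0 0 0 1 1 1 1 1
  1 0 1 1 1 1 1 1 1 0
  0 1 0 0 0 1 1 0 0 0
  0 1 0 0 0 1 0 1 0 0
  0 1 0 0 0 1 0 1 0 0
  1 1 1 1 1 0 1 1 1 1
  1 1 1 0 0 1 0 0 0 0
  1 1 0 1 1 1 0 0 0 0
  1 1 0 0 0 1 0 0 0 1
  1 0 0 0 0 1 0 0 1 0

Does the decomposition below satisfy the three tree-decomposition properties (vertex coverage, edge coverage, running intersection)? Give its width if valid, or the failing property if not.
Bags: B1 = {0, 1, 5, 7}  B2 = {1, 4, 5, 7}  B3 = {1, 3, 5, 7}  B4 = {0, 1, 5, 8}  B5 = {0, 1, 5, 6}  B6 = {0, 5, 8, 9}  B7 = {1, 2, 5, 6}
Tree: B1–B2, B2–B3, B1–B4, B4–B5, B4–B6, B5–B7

Yes; width 3.

Checking the three conditions: (i) the bags cover all of {0, 1, 2, 3, 4, 5, 6, 7, 8, 9}; (ii) for each edge, some bag contains both endpoints; (iii) the bags containing any fixed vertex form a subtree. All hold, so the decomposition is valid with width 4 − 1 = 3.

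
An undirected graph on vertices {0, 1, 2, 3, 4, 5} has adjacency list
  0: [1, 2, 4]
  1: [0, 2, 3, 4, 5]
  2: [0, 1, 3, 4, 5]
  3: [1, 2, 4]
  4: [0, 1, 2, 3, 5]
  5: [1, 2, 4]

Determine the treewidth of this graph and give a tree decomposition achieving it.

Treewidth 3.
One optimal decomposition is:
Bags: B1 = {1, 2, 3, 4}  B2 = {1, 2, 4, 5}  B3 = {0, 1, 2, 4}
Tree: B1–B2, B1–B3

Every bag has size at most 4, so the width is 4 − 1 = 3 and tw(G) ≤ 3. On the other hand G contains the 4-clique {0, 1, 2, 4}. A clique must lie in a single bag of any decomposition, so no decomposition can have width below 3. Therefore the treewidth is 3.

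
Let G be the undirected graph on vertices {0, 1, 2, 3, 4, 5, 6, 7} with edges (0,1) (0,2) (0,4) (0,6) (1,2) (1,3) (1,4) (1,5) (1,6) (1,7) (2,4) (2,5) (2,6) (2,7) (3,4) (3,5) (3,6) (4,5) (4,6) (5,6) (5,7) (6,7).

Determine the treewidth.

A width-4 tree decomposition is:
Bags: B1 = {1, 2, 5, 6, 7}  B2 = {1, 2, 4, 5, 6}  B3 = {0, 1, 2, 4, 6}  B4 = {1, 3, 4, 5, 6}
Tree: B1–B2, B2–B3, B2–B4
The largest bag has 5 vertices, giving width 4; this decomposition certifies tw(G) ≤ 4. For the lower bound, the 5 vertices {0, 1, 2, 4, 6} are pairwise adjacent, and any tree decomposition puts a clique entirely inside one bag — forcing width ≥ 4. Hence tw(G) = 4 exactly.

4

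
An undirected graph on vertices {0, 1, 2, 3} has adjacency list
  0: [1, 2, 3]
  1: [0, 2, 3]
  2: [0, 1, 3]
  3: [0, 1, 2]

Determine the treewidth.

3

A width-3 tree decomposition is:
Bags: B1 = {0, 1, 2, 3}
Tree: (single bag)
With just one bag of size 4, the width is 4 − 1 = 3, so tw(G) ≤ 3. Conversely, {0, 1, 2, 3} is a clique of size 4, and the vertices of any clique must share a bag in every tree decomposition; so some bag has ≥ 4 vertices and tw(G) ≥ 3. Combining the bounds, tw(G) = 3.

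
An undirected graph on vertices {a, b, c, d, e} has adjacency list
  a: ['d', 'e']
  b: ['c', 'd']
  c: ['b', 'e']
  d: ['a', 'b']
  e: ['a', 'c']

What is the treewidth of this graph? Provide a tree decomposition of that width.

Every bag has size at most 3, so the width is 3 − 1 = 2 and tw(G) ≤ 2. For the lower bound, G contains the cycle b–c–e–a–d–b, so G is not a forest; only forests have treewidth ≤ 1, hence tw(G) ≥ 2. Hence tw(G) = 2 exactly.

Treewidth 2.
Bags: B1 = {b, c, e}  B2 = {a, b, e}  B3 = {a, b, d}
Tree: B1–B2, B2–B3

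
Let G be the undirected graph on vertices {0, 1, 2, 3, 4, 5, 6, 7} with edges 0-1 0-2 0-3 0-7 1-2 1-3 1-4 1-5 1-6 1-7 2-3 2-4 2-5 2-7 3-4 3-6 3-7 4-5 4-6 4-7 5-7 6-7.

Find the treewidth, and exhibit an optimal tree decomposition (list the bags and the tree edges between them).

The largest bag has 5 vertices, giving width 4; this decomposition certifies tw(G) ≤ 4. On the other hand G contains the 5-clique {0, 1, 2, 3, 7}. A clique must lie in a single bag of any decomposition, so no decomposition can have width below 4. Combining the bounds, tw(G) = 4.

Treewidth 4.
One optimal decomposition is:
Bags: B1 = {1, 2, 3, 4, 7}  B2 = {1, 3, 4, 6, 7}  B3 = {0, 1, 2, 3, 7}  B4 = {1, 2, 4, 5, 7}
Tree: B1–B2, B1–B3, B1–B4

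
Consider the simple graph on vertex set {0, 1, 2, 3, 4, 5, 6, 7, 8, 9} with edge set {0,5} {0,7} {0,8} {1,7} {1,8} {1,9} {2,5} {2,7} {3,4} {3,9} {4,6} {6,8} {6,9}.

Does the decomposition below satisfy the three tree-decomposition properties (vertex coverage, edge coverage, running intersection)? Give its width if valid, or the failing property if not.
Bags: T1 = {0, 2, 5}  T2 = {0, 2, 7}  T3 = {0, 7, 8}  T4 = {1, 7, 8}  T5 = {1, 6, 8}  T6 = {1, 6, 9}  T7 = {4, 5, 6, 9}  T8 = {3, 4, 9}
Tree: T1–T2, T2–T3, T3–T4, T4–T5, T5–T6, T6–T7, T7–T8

A tree decomposition must satisfy three properties: every vertex lies in some bag; for every edge, both endpoints lie together in some bag; and for every vertex, the bags containing it form a connected subtree. Here bags containing vertex 5 are not connected in the tree, so the decomposition is invalid.

No — bags containing vertex 5 are not connected in the tree.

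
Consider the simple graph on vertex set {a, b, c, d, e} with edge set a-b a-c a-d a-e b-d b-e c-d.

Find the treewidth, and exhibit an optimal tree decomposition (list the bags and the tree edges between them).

Treewidth 2.
One optimal decomposition is:
Bags: B1 = {a, b, d}  B2 = {a, c, d}  B3 = {a, b, e}
Tree: B1–B2, B1–B3

Each bag holds 3 vertices, so the decomposition has width 2, which upper-bounds the treewidth. Conversely, {a, c, d} is a clique of size 3, and the vertices of any clique must share a bag in every tree decomposition; so some bag has ≥ 3 vertices and tw(G) ≥ 2. The upper and lower bounds meet at 2, so that is the treewidth.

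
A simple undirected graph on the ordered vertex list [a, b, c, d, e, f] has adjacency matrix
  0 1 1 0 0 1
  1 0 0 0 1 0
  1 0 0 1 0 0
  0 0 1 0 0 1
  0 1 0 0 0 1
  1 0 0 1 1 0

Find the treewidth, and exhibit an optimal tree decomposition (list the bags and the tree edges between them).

Treewidth 2.
Bags: B1 = {a, b, e}  B2 = {a, e, f}  B3 = {a, c, f}  B4 = {c, d, f}
Tree: B1–B2, B2–B3, B3–B4

The largest bag has 3 vertices, giving width 2; this decomposition certifies tw(G) ≤ 2. The edges b–e–f–a–b form a cycle, so G is not a tree and its treewidth is at least 2. Hence tw(G) = 2 exactly.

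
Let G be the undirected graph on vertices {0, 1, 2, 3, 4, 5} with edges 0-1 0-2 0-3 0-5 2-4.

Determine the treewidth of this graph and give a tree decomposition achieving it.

Each bag holds 2 vertices, so the decomposition has width 1, which upper-bounds the treewidth. Since G has at least one edge (e.g. 0–5), it is not an edgeless graph, so tw(G) ≥ 1. Therefore the treewidth is 1.

Treewidth 1.
One such decomposition:
Bags: B1 = {0, 5}  B2 = {0, 2}  B3 = {0, 3}  B4 = {0, 1}  B5 = {2, 4}
Tree: B1–B2, B1–B3, B3–B4, B2–B5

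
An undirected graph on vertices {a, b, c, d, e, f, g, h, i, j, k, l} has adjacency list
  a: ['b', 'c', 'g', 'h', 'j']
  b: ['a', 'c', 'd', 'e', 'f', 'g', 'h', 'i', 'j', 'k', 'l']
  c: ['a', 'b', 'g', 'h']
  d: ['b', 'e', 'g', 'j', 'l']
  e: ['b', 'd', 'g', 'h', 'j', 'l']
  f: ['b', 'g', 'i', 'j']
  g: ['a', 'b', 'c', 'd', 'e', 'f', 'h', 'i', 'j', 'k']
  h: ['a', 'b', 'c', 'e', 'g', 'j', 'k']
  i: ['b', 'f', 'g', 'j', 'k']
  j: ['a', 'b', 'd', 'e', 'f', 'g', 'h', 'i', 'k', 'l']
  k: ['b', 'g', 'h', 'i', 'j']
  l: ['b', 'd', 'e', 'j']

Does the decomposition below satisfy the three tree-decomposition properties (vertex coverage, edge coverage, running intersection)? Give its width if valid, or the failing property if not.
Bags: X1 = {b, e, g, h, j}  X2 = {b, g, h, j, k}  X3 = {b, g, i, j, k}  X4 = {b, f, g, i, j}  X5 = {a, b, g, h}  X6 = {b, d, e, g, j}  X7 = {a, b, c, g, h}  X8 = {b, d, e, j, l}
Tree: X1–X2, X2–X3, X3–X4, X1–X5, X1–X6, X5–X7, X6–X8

No — edge (j,a) lies in no bag.

A tree decomposition must satisfy three properties: every vertex lies in some bag; for every edge, both endpoints lie together in some bag; and for every vertex, the bags containing it form a connected subtree. Here edge (j,a) lies in no bag, so the decomposition is invalid.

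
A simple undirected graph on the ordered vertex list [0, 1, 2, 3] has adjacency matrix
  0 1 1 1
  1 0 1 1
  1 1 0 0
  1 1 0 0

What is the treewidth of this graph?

A width-2 tree decomposition is:
Bags: B1 = {0, 1, 2}  B2 = {0, 1, 3}
Tree: B1–B2
Each bag holds 3 vertices, so the decomposition has width 2, which upper-bounds the treewidth. For the lower bound, the 3 vertices {0, 1, 2} are pairwise adjacent, and any tree decomposition puts a clique entirely inside one bag — forcing width ≥ 2. Therefore the treewidth is 2.

2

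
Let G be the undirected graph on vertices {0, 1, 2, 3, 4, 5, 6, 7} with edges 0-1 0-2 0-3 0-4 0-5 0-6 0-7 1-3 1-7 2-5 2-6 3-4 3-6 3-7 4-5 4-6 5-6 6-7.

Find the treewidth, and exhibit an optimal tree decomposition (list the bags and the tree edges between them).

The largest bag has 4 vertices, giving width 3; this decomposition certifies tw(G) ≤ 3. Conversely, {0, 1, 3, 7} is a clique of size 4, and the vertices of any clique must share a bag in every tree decomposition; so some bag has ≥ 4 vertices and tw(G) ≥ 3. The upper and lower bounds meet at 3, so that is the treewidth.

Treewidth 3.
One optimal decomposition is:
Bags: B1 = {0, 3, 4, 6}  B2 = {0, 3, 6, 7}  B3 = {0, 1, 3, 7}  B4 = {0, 4, 5, 6}  B5 = {0, 2, 5, 6}
Tree: B1–B2, B2–B3, B1–B4, B4–B5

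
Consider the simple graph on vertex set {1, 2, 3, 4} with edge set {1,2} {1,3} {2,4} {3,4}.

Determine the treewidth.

A width-2 tree decomposition is:
Bags: B1 = {1, 2, 3}  B2 = {2, 3, 4}
Tree: B1–B2
The largest bag has 3 vertices, giving width 2; this decomposition certifies tw(G) ≤ 2. For the lower bound, G contains the cycle 3–1–2–4–3, so G is not a forest; only forests have treewidth ≤ 1, hence tw(G) ≥ 2. The upper and lower bounds meet at 2, so that is the treewidth.

2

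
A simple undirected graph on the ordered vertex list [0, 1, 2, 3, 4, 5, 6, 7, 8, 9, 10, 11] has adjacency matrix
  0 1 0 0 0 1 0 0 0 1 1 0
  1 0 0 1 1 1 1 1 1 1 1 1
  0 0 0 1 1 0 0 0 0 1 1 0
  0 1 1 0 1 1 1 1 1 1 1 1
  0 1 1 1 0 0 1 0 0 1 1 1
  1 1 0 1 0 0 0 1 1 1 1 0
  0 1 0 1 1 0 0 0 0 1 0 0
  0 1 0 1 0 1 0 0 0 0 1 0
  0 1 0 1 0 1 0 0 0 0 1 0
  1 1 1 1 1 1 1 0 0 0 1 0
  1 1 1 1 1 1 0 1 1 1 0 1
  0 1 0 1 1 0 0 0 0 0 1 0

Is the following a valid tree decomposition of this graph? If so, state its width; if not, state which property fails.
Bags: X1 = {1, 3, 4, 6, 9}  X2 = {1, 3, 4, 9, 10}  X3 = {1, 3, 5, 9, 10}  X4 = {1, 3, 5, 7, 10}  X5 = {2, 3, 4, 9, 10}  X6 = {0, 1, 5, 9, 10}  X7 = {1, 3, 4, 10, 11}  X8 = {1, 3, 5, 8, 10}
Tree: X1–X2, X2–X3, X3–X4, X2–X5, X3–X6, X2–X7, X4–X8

Yes; width 4.

Checking the three conditions: (i) the bags cover all of {0, 1, 2, 3, 4, 5, 6, 7, 8, 9, 10, 11}; (ii) for each edge, some bag contains both endpoints; (iii) the bags containing any fixed vertex form a subtree. All hold, so the decomposition is valid with width 5 − 1 = 4.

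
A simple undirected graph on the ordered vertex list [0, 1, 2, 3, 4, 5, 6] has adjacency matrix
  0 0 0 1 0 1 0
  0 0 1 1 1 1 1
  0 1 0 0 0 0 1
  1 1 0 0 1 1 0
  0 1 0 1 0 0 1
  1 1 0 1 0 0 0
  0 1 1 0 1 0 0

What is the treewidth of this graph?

2

A width-2 tree decomposition is:
Bags: B1 = {1, 4, 6}  B2 = {1, 3, 4}  B3 = {1, 3, 5}  B4 = {0, 3, 5}  B5 = {1, 2, 6}
Tree: B1–B2, B2–B3, B3–B4, B1–B5
Every bag has size at most 3, so the width is 3 − 1 = 2 and tw(G) ≤ 2. For the lower bound, the 3 vertices {0, 3, 5} are pairwise adjacent, and any tree decomposition puts a clique entirely inside one bag — forcing width ≥ 2. Hence tw(G) = 2 exactly.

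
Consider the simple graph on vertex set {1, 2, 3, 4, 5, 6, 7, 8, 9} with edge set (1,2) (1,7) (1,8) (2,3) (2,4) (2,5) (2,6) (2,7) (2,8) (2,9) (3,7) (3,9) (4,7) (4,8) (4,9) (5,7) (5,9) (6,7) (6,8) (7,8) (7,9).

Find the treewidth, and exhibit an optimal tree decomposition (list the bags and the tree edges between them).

Treewidth 3.
One such decomposition:
Bags: B1 = {2, 4, 7, 8}  B2 = {2, 4, 7, 9}  B3 = {2, 5, 7, 9}  B4 = {2, 6, 7, 8}  B5 = {2, 3, 7, 9}  B6 = {1, 2, 7, 8}
Tree: B1–B2, B2–B3, B1–B4, B2–B5, B1–B6

The largest bag has 4 vertices, giving width 3; this decomposition certifies tw(G) ≤ 3. Conversely, {1, 2, 7, 8} is a clique of size 4, and the vertices of any clique must share a bag in every tree decomposition; so some bag has ≥ 4 vertices and tw(G) ≥ 3. The upper and lower bounds meet at 3, so that is the treewidth.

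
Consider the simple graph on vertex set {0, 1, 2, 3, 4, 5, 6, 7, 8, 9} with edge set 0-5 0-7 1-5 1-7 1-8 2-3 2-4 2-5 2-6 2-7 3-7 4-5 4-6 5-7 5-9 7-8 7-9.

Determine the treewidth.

2

A width-2 tree decomposition is:
Bags: B1 = {0, 5, 7}  B2 = {1, 5, 7}  B3 = {5, 7, 9}  B4 = {2, 5, 7}  B5 = {2, 4, 5}  B6 = {2, 3, 7}  B7 = {1, 7, 8}  B8 = {2, 4, 6}
Tree: B1–B2, B2–B3, B1–B4, B4–B5, B4–B6, B2–B7, B5–B8
The largest bag has 3 vertices, giving width 2; this decomposition certifies tw(G) ≤ 2. Conversely, {2, 4, 5} is a clique of size 3, and the vertices of any clique must share a bag in every tree decomposition; so some bag has ≥ 3 vertices and tw(G) ≥ 2. Combining the bounds, tw(G) = 2.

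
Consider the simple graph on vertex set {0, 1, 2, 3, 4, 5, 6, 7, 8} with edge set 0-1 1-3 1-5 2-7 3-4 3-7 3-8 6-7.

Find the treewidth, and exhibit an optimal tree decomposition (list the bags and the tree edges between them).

Treewidth 1.
Bags: B1 = {0, 1}  B2 = {1, 3}  B3 = {3, 7}  B4 = {3, 4}  B5 = {6, 7}  B6 = {1, 5}  B7 = {3, 8}  B8 = {2, 7}
Tree: B1–B2, B2–B3, B3–B4, B3–B5, B1–B6, B3–B7, B3–B8

Each bag holds 2 vertices, so the decomposition has width 1, which upper-bounds the treewidth. Since G has at least one edge (e.g. 1–0), it is not an edgeless graph, so tw(G) ≥ 1. Hence tw(G) = 1 exactly.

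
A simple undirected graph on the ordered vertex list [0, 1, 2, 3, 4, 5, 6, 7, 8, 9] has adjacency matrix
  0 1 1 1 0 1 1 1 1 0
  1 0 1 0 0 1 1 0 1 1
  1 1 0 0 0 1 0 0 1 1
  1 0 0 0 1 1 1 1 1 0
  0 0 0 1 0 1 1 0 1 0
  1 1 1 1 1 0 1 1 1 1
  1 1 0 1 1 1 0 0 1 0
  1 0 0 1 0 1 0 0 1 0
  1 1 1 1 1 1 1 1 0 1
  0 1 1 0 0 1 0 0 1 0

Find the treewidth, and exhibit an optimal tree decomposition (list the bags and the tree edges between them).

Each bag holds 5 vertices, so the decomposition has width 4, which upper-bounds the treewidth. On the other hand G contains the 5-clique {0, 1, 2, 5, 8}. A clique must lie in a single bag of any decomposition, so no decomposition can have width below 4. Hence tw(G) = 4 exactly.

Treewidth 4.
Bags: B1 = {3, 4, 5, 6, 8}  B2 = {0, 3, 5, 6, 8}  B3 = {0, 3, 5, 7, 8}  B4 = {0, 1, 5, 6, 8}  B5 = {0, 1, 2, 5, 8}  B6 = {1, 2, 5, 8, 9}
Tree: B1–B2, B2–B3, B2–B4, B4–B5, B5–B6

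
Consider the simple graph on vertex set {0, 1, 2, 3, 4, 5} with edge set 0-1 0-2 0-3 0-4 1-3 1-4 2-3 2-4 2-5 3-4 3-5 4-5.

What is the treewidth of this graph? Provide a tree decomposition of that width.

Each bag holds 4 vertices, so the decomposition has width 3, which upper-bounds the treewidth. For the lower bound, the 4 vertices {0, 1, 3, 4} are pairwise adjacent, and any tree decomposition puts a clique entirely inside one bag — forcing width ≥ 3. Hence tw(G) = 3 exactly.

Treewidth 3.
One optimal decomposition is:
Bags: B1 = {0, 1, 3, 4}  B2 = {0, 2, 3, 4}  B3 = {2, 3, 4, 5}
Tree: B1–B2, B2–B3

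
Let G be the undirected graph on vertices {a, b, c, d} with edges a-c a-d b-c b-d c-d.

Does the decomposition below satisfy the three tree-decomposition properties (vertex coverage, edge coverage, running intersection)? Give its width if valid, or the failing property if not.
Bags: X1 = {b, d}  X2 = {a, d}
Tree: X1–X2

No — vertex c appears in no bag.

A tree decomposition must satisfy three properties: every vertex lies in some bag; for every edge, both endpoints lie together in some bag; and for every vertex, the bags containing it form a connected subtree. Here vertex c appears in no bag, so the decomposition is invalid.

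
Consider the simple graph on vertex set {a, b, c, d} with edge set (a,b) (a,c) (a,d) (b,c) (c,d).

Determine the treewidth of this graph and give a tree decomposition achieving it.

Treewidth 2.
Bags: B1 = {a, c, d}  B2 = {a, b, c}
Tree: B1–B2

Each bag holds 3 vertices, so the decomposition has width 2, which upper-bounds the treewidth. For the lower bound, the 3 vertices {a, c, d} are pairwise adjacent, and any tree decomposition puts a clique entirely inside one bag — forcing width ≥ 2. Therefore the treewidth is 2.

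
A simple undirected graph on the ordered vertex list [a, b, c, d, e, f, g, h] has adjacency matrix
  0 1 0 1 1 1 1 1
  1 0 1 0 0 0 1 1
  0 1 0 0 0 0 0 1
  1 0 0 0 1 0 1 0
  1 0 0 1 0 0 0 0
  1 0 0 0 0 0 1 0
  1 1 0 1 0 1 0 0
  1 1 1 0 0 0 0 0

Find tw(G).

A width-2 tree decomposition is:
Bags: B1 = {a, b, h}  B2 = {b, c, h}  B3 = {a, b, g}  B4 = {a, d, g}  B5 = {a, d, e}  B6 = {a, f, g}
Tree: B1–B2, B1–B3, B3–B4, B4–B5, B3–B6
The largest bag has 3 vertices, giving width 2; this decomposition certifies tw(G) ≤ 2. On the other hand G contains the 3-clique {b, c, h}. A clique must lie in a single bag of any decomposition, so no decomposition can have width below 2. Therefore the treewidth is 2.

2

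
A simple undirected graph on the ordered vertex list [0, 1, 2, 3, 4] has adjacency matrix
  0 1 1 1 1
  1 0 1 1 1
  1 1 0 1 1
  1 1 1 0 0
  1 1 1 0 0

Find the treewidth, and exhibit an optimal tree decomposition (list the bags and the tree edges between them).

Treewidth 3.
One optimal decomposition is:
Bags: B1 = {0, 1, 2, 3}  B2 = {0, 1, 2, 4}
Tree: B1–B2

Each bag holds 4 vertices, so the decomposition has width 3, which upper-bounds the treewidth. Conversely, {0, 1, 2, 3} is a clique of size 4, and the vertices of any clique must share a bag in every tree decomposition; so some bag has ≥ 4 vertices and tw(G) ≥ 3. Hence tw(G) = 3 exactly.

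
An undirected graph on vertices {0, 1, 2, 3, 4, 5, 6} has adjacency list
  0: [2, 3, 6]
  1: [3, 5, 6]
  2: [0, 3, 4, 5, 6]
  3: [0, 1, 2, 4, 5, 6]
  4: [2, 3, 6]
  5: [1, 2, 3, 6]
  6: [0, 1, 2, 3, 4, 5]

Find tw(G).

3

A width-3 tree decomposition is:
Bags: B1 = {2, 3, 4, 6}  B2 = {2, 3, 5, 6}  B3 = {0, 2, 3, 6}  B4 = {1, 3, 5, 6}
Tree: B1–B2, B2–B3, B2–B4
Every bag has size at most 4, so the width is 4 − 1 = 3 and tw(G) ≤ 3. For the lower bound, the 4 vertices {1, 3, 5, 6} are pairwise adjacent, and any tree decomposition puts a clique entirely inside one bag — forcing width ≥ 3. Therefore the treewidth is 3.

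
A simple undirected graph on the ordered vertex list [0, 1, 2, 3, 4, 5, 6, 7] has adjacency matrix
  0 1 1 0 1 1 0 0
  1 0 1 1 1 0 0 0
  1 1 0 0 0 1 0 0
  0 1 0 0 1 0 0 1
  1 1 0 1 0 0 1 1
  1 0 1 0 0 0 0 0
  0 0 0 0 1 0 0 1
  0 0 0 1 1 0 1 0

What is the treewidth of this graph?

A width-2 tree decomposition is:
Bags: B1 = {1, 3, 4}  B2 = {0, 1, 4}  B3 = {3, 4, 7}  B4 = {4, 6, 7}  B5 = {0, 1, 2}  B6 = {0, 2, 5}
Tree: B1–B2, B1–B3, B3–B4, B2–B5, B5–B6
The largest bag has 3 vertices, giving width 2; this decomposition certifies tw(G) ≤ 2. Conversely, {0, 1, 2} is a clique of size 3, and the vertices of any clique must share a bag in every tree decomposition; so some bag has ≥ 3 vertices and tw(G) ≥ 2. Combining the bounds, tw(G) = 2.

2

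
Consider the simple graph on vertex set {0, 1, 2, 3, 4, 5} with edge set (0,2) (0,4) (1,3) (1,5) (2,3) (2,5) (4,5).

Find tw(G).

2

A width-2 tree decomposition is:
Bags: B1 = {0, 4, 5}  B2 = {0, 2, 5}  B3 = {1, 2, 5}  B4 = {1, 2, 3}
Tree: B1–B2, B2–B3, B3–B4
Each bag holds 3 vertices, so the decomposition has width 2, which upper-bounds the treewidth. The edges 4–0–2–5–4 form a cycle, so G is not a tree and its treewidth is at least 2. The upper and lower bounds meet at 2, so that is the treewidth.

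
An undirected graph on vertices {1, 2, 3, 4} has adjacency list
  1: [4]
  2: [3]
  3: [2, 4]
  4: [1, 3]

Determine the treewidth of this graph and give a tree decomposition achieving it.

Treewidth 1.
One such decomposition:
Bags: B1 = {2, 3}  B2 = {3, 4}  B3 = {1, 4}
Tree: B1–B2, B2–B3

Each bag holds 2 vertices, so the decomposition has width 1, which upper-bounds the treewidth. Since G has at least one edge (e.g. 2–3), it is not an edgeless graph, so tw(G) ≥ 1. Hence tw(G) = 1 exactly.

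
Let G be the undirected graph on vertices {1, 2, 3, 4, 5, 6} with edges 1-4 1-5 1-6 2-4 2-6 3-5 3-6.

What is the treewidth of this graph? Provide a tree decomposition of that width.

Treewidth 2.
Bags: B1 = {3, 5, 6}  B2 = {1, 5, 6}  B3 = {1, 2, 6}  B4 = {1, 2, 4}
Tree: B1–B2, B2–B3, B3–B4

Every bag has size at most 3, so the width is 3 − 1 = 2 and tw(G) ≤ 2. Since 3–5–1–6–3 is a cycle in G, G is not acyclic. Forests are exactly the graphs of treewidth ≤ 1, so tw(G) ≥ 2. The upper and lower bounds meet at 2, so that is the treewidth.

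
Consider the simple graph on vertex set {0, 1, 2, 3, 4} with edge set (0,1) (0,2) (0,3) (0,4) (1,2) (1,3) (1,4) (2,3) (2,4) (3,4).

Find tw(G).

A width-4 tree decomposition is:
Bags: B1 = {0, 1, 2, 3, 4}
Tree: (single bag)
A single bag containing all 5 vertices is trivially a valid decomposition of width 4. Conversely, {0, 1, 2, 3, 4} is a clique of size 5, and the vertices of any clique must share a bag in every tree decomposition; so some bag has ≥ 5 vertices and tw(G) ≥ 4. The upper and lower bounds meet at 4, so that is the treewidth.

4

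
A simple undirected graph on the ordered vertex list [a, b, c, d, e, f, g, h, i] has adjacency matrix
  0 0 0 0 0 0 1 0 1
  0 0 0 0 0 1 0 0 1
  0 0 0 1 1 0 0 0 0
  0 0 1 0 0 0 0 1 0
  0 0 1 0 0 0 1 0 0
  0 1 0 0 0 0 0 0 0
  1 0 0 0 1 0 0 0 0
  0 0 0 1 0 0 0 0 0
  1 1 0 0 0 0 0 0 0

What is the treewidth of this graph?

1

A width-1 tree decomposition is:
Bags: B1 = {d, h}  B2 = {c, d}  B3 = {c, e}  B4 = {e, g}  B5 = {a, g}  B6 = {a, i}  B7 = {b, i}  B8 = {b, f}
Tree: B1–B2, B2–B3, B3–B4, B4–B5, B5–B6, B6–B7, B7–B8
The largest bag has 2 vertices, giving width 1; this decomposition certifies tw(G) ≤ 1. Any graph with an edge has treewidth ≥ 1, and G has the edge h–d. Therefore the treewidth is 1.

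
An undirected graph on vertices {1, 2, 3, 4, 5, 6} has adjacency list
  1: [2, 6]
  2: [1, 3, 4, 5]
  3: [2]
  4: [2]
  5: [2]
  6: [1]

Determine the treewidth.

1

A width-1 tree decomposition is:
Bags: B1 = {2, 5}  B2 = {2, 4}  B3 = {1, 2}  B4 = {2, 3}  B5 = {1, 6}
Tree: B1–B2, B1–B3, B2–B4, B3–B5
Each bag holds 2 vertices, so the decomposition has width 1, which upper-bounds the treewidth. Since G has at least one edge (e.g. 5–2), it is not an edgeless graph, so tw(G) ≥ 1. Hence tw(G) = 1 exactly.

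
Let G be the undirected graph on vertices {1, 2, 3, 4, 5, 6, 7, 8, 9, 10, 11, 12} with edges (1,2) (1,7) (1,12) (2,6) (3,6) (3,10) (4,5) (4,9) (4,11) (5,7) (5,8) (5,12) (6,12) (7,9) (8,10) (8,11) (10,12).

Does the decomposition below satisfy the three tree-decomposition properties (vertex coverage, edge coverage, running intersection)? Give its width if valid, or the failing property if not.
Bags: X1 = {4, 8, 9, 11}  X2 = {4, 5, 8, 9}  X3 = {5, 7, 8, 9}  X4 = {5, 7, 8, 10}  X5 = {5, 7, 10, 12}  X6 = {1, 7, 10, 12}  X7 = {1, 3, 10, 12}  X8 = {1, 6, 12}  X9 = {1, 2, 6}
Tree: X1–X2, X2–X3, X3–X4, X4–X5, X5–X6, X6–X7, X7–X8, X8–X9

No — edge (3,6) lies in no bag.

A tree decomposition must satisfy three properties: every vertex lies in some bag; for every edge, both endpoints lie together in some bag; and for every vertex, the bags containing it form a connected subtree. Here edge (3,6) lies in no bag, so the decomposition is invalid.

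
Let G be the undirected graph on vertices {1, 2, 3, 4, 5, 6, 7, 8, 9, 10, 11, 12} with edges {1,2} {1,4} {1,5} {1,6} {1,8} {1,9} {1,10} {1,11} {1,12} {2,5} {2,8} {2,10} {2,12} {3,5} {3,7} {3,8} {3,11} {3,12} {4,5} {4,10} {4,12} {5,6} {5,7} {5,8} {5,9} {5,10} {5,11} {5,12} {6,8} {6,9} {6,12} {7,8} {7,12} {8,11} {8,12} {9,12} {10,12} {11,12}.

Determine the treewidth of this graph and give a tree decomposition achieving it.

Treewidth 4.
Bags: B1 = {1, 4, 5, 10, 12}  B2 = {1, 2, 5, 10, 12}  B3 = {1, 2, 5, 8, 12}  B4 = {1, 5, 8, 11, 12}  B5 = {1, 5, 6, 8, 12}  B6 = {1, 5, 6, 9, 12}  B7 = {3, 5, 8, 11, 12}  B8 = {3, 5, 7, 8, 12}
Tree: B1–B2, B2–B3, B3–B4, B3–B5, B5–B6, B4–B7, B7–B8

Each bag holds 5 vertices, so the decomposition has width 4, which upper-bounds the treewidth. Conversely, {1, 2, 5, 8, 12} is a clique of size 5, and the vertices of any clique must share a bag in every tree decomposition; so some bag has ≥ 5 vertices and tw(G) ≥ 4. The upper and lower bounds meet at 4, so that is the treewidth.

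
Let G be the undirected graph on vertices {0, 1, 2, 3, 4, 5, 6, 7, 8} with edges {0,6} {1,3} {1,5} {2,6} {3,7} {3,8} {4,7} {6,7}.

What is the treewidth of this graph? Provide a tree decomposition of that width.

Treewidth 1.
One optimal decomposition is:
Bags: B1 = {1, 3}  B2 = {1, 5}  B3 = {3, 7}  B4 = {3, 8}  B5 = {6, 7}  B6 = {0, 6}  B7 = {2, 6}  B8 = {4, 7}
Tree: B1–B2, B1–B3, B1–B4, B3–B5, B5–B6, B6–B7, B5–B8

The largest bag has 2 vertices, giving width 1; this decomposition certifies tw(G) ≤ 1. Since G has at least one edge (e.g. 1–3), it is not an edgeless graph, so tw(G) ≥ 1. Hence tw(G) = 1 exactly.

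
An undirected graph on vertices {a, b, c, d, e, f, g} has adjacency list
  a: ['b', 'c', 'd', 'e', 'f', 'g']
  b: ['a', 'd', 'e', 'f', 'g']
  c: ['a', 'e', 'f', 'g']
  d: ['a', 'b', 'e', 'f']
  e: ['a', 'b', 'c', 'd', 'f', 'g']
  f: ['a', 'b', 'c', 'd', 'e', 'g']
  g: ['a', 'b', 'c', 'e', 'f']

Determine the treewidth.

A width-4 tree decomposition is:
Bags: B1 = {a, b, e, f, g}  B2 = {a, c, e, f, g}  B3 = {a, b, d, e, f}
Tree: B1–B2, B1–B3
Every bag has size at most 5, so the width is 5 − 1 = 4 and tw(G) ≤ 4. On the other hand G contains the 5-clique {a, c, e, f, g}. A clique must lie in a single bag of any decomposition, so no decomposition can have width below 4. Therefore the treewidth is 4.

4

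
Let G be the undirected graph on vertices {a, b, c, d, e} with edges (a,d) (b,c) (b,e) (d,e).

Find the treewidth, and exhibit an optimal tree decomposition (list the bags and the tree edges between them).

Treewidth 1.
Bags: B1 = {b, c}  B2 = {b, e}  B3 = {d, e}  B4 = {a, d}
Tree: B1–B2, B2–B3, B3–B4

The largest bag has 2 vertices, giving width 1; this decomposition certifies tw(G) ≤ 1. Since G has at least one edge (e.g. c–b), it is not an edgeless graph, so tw(G) ≥ 1. Hence tw(G) = 1 exactly.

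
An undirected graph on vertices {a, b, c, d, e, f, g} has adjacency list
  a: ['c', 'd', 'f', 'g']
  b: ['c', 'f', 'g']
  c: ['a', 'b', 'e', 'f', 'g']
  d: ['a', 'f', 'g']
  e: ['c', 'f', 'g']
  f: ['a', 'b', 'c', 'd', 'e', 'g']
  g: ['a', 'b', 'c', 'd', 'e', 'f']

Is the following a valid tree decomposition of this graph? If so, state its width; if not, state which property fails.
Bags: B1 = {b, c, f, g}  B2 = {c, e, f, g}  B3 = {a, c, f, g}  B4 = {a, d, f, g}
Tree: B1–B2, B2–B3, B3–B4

Checking the three conditions: (i) the bags cover all of {a, b, c, d, e, f, g}; (ii) for each edge, some bag contains both endpoints; (iii) the bags containing any fixed vertex form a subtree. All hold, so the decomposition is valid with width 4 − 1 = 3.

Yes; width 3.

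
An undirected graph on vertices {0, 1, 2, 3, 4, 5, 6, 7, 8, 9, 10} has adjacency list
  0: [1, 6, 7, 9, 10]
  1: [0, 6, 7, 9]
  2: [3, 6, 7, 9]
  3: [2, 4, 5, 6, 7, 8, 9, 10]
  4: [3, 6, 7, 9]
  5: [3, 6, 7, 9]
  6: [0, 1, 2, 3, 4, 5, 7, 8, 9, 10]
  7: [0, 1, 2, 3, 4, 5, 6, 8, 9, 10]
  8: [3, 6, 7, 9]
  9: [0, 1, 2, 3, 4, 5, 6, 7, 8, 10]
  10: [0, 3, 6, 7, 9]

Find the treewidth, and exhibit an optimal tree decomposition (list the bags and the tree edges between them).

Treewidth 4.
Bags: B1 = {3, 6, 7, 8, 9}  B2 = {3, 6, 7, 9, 10}  B3 = {3, 4, 6, 7, 9}  B4 = {3, 5, 6, 7, 9}  B5 = {0, 6, 7, 9, 10}  B6 = {0, 1, 6, 7, 9}  B7 = {2, 3, 6, 7, 9}
Tree: B1–B2, B2–B3, B2–B4, B2–B5, B5–B6, B1–B7

Each bag holds 5 vertices, so the decomposition has width 4, which upper-bounds the treewidth. On the other hand G contains the 5-clique {0, 1, 6, 7, 9}. A clique must lie in a single bag of any decomposition, so no decomposition can have width below 4. Combining the bounds, tw(G) = 4.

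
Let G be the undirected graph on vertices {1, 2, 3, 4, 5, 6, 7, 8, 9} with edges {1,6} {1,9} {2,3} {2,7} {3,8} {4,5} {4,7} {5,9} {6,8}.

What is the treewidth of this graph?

A width-2 tree decomposition is:
Bags: B1 = {1, 5, 9}  B2 = {1, 5, 6}  B3 = {5, 6, 8}  B4 = {3, 5, 8}  B5 = {2, 3, 5}  B6 = {2, 5, 7}  B7 = {4, 5, 7}
Tree: B1–B2, B2–B3, B3–B4, B4–B5, B5–B6, B6–B7
Each bag holds 3 vertices, so the decomposition has width 2, which upper-bounds the treewidth. The edges 5–9–1–6–8–3–2–7–4–5 form a cycle, so G is not a tree and its treewidth is at least 2. Combining the bounds, tw(G) = 2.

2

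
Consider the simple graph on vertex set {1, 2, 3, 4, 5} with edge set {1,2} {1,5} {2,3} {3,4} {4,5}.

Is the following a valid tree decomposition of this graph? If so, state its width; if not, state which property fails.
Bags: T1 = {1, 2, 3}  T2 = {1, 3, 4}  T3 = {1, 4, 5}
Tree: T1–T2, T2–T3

Yes; width 2.

Every vertex of G appears in some bag (union = {1, 2, 3, 4, 5}); every edge is covered by a bag; and for each vertex v the set of bags containing v is connected in the bag tree. The decomposition is therefore valid. The largest bag has 3 vertices, so the width is 2.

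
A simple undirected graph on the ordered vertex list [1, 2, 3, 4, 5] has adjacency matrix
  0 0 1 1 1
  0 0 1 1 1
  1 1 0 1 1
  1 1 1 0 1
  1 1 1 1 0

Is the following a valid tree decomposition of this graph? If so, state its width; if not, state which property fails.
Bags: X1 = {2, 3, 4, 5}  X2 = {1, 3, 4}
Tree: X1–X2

A tree decomposition must satisfy three properties: every vertex lies in some bag; for every edge, both endpoints lie together in some bag; and for every vertex, the bags containing it form a connected subtree. Here edge (5,1) lies in no bag, so the decomposition is invalid.

No — edge (5,1) lies in no bag.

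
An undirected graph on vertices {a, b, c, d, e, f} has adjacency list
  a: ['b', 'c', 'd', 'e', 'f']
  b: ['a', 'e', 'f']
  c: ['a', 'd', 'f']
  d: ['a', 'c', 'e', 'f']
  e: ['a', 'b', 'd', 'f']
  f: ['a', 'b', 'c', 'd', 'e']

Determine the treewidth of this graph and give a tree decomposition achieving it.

Treewidth 3.
Bags: B1 = {a, c, d, f}  B2 = {a, d, e, f}  B3 = {a, b, e, f}
Tree: B1–B2, B2–B3

Each bag holds 4 vertices, so the decomposition has width 3, which upper-bounds the treewidth. For the lower bound, the 4 vertices {a, d, e, f} are pairwise adjacent, and any tree decomposition puts a clique entirely inside one bag — forcing width ≥ 3. Therefore the treewidth is 3.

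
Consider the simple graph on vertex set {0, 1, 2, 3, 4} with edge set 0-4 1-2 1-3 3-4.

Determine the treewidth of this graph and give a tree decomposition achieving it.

Each bag holds 2 vertices, so the decomposition has width 1, which upper-bounds the treewidth. G has an edge, so its treewidth is at least 1. Therefore the treewidth is 1.

Treewidth 1.
Bags: B1 = {0, 4}  B2 = {3, 4}  B3 = {1, 3}  B4 = {1, 2}
Tree: B1–B2, B2–B3, B3–B4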